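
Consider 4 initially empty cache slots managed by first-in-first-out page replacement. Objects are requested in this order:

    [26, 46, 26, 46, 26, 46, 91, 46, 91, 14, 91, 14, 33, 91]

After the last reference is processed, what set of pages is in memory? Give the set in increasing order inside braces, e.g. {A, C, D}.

{14, 33, 46, 91}

26 → miss, frames (26)
46 → miss, frames (26 46)
26 → hit
46 → hit
26 → hit
46 → hit
91 → miss, frames (26 46 91)
46 → hit
91 → hit
14 → miss, frames (26 46 91 14)
91 → hit
14 → hit
33 → miss, evict 26, frames (46 91 14 33)
91 → hit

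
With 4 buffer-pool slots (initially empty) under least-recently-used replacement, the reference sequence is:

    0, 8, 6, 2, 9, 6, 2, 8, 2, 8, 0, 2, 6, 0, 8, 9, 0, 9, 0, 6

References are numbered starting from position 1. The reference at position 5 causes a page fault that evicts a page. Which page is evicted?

0

pos 1: 0 -> fault, frames (0)
pos 2: 8 -> fault, frames (0 8)
pos 3: 6 -> fault, frames (0 8 6)
pos 4: 2 -> fault, frames (0 8 6 2)
pos 5: 9 -> fault, evict 0, frames (8 6 2 9)
At position 5, page 0 is evicted.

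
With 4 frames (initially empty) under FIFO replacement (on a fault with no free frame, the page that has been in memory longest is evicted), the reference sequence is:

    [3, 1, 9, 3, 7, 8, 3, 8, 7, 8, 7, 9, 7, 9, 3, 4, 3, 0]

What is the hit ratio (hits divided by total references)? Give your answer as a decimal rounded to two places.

0.56

3 -> miss, frames {3}
1 -> miss, frames {3,1}
9 -> miss, frames {3,1,9}
3 -> hit
7 -> miss, frames {3,1,9,7}
8 -> miss, evict 3, frames {1,9,7,8}
3 -> miss, evict 1, frames {9,7,8,3}
8 -> hit
7 -> hit
8 -> hit
7 -> hit
9 -> hit
7 -> hit
9 -> hit
3 -> hit
4 -> miss, evict 9, frames {7,8,3,4}
3 -> hit
0 -> miss, evict 7, frames {8,3,4,0}
Hits: 10 of 18 references → 10/18 = 0.5556.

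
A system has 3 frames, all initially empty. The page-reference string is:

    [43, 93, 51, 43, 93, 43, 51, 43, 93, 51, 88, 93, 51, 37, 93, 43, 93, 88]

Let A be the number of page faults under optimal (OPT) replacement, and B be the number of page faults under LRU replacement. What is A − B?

-1

Under OPT: F F F . . . . . . . F . . F . F . . → 6 faults.
Under LRU: F F F . . . . . . . F . . F . F . F → 7 faults.
A − B = 6 − 7 = -1.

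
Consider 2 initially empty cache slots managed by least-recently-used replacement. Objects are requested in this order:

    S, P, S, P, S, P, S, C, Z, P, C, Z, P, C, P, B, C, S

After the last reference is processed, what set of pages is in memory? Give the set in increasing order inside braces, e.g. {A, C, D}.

S → fault, frames [S]
P → fault, frames [S, P]
S → hit
P → hit
S → hit
P → hit
S → hit
C → fault, evict P, frames [S, C]
Z → fault, evict S, frames [C, Z]
P → fault, evict C, frames [Z, P]
C → fault, evict Z, frames [P, C]
Z → fault, evict P, frames [C, Z]
P → fault, evict C, frames [Z, P]
C → fault, evict Z, frames [P, C]
P → hit
B → fault, evict C, frames [P, B]
C → fault, evict P, frames [B, C]
S → fault, evict B, frames [C, S]

{C, S}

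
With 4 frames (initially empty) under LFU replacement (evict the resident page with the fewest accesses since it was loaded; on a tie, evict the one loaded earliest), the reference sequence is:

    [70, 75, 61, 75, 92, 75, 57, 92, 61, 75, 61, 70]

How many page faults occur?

70: fault, frames [70]
75: fault, frames [70, 75]
61: fault, frames [70, 75, 61]
75: hit
92: fault, frames [70, 75, 61, 92]
75: hit
57: fault, evict 70, frames [75, 61, 92, 57]
92: hit
61: hit
75: hit
61: hit
70: fault, evict 57, frames [75, 61, 92, 70]
Page faults: 6.

6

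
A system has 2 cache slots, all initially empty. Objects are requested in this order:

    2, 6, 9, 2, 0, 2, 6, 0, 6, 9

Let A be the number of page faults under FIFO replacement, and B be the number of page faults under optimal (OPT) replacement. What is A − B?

Under FIFO: F F F F F . F . . F → 7 faults.
Under OPT: F F F . F . F . . F → 6 faults.
A − B = 7 − 6 = 1.

1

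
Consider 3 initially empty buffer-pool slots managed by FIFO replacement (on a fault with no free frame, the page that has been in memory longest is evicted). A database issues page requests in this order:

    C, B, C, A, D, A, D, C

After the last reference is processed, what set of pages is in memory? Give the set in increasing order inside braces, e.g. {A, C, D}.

C: miss, frames (C)
B: miss, frames (C B)
C: hit
A: miss, frames (C B A)
D: miss, evict C, frames (B A D)
A: hit
D: hit
C: miss, evict B, frames (A D C)

{A, C, D}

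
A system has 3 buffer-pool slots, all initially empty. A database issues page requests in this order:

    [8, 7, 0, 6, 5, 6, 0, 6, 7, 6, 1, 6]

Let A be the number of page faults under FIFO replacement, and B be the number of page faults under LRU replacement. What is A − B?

1

Under FIFO: F F F F F . . . F . F F → 8 faults.
Under LRU: F F F F F . . . F . F . → 7 faults.
A − B = 8 − 7 = 1.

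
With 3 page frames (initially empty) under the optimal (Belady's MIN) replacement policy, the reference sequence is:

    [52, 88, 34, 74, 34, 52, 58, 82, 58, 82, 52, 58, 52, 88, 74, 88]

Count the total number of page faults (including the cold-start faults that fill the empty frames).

52: miss, frames [52]
88: miss, frames [52, 88]
34: miss, frames [52, 88, 34]
74: miss, evict 88, frames [52, 34, 74]
34: hit
52: hit
58: miss, evict 34, frames [52, 74, 58]
82: miss, evict 74, frames [52, 58, 82]
58: hit
82: hit
52: hit
58: hit
52: hit
88: miss, evict 82, frames [52, 58, 88]
74: miss, evict 58, frames [52, 88, 74]
88: hit
Page faults: 8.

8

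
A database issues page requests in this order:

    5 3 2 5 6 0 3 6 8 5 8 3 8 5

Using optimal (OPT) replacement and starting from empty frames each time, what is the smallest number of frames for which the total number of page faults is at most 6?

4

f=1: 14 faults
f=2: 10 faults
f=3: 7 faults
f=4: 6 faults
f=5: 6 faults
f=6: 6 faults
Smallest f with faults ≤ 6 is 4.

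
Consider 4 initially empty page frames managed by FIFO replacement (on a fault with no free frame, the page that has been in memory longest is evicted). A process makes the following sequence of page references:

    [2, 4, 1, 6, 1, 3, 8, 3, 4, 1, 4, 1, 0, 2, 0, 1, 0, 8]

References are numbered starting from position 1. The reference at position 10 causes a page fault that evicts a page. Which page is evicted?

pos 1: 2: fault, frames [2]
pos 2: 4: fault, frames [2, 4]
pos 3: 1: fault, frames [2, 4, 1]
pos 4: 6: fault, frames [2, 4, 1, 6]
pos 5: 1: hit
pos 6: 3: fault, evict 2, frames [4, 1, 6, 3]
pos 7: 8: fault, evict 4, frames [1, 6, 3, 8]
pos 8: 3: hit
pos 9: 4: fault, evict 1, frames [6, 3, 8, 4]
pos 10: 1: fault, evict 6, frames [3, 8, 4, 1]
At position 10, page 6 is evicted.

6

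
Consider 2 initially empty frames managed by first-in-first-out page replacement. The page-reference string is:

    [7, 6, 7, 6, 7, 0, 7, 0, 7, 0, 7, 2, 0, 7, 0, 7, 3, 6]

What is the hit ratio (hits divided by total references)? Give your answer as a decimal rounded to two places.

7 -> miss, frames [7]
6 -> miss, frames [7, 6]
7 -> hit
6 -> hit
7 -> hit
0 -> miss, evict 7, frames [6, 0]
7 -> miss, evict 6, frames [0, 7]
0 -> hit
7 -> hit
0 -> hit
7 -> hit
2 -> miss, evict 0, frames [7, 2]
0 -> miss, evict 7, frames [2, 0]
7 -> miss, evict 2, frames [0, 7]
0 -> hit
7 -> hit
3 -> miss, evict 0, frames [7, 3]
6 -> miss, evict 7, frames [3, 6]
Hits: 9 of 18 references → 9/18 = 0.5000.

0.50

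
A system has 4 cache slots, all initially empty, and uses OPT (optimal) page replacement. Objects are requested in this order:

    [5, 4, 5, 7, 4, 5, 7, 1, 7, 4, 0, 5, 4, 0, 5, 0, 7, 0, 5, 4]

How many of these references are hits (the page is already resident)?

15

5 -> miss, frames (5)
4 -> miss, frames (5 4)
5 -> hit
7 -> miss, frames (5 4 7)
4 -> hit
5 -> hit
7 -> hit
1 -> miss, frames (5 4 7 1)
7 -> hit
4 -> hit
0 -> miss, evict 1, frames (5 4 7 0)
5 -> hit
4 -> hit
0 -> hit
5 -> hit
0 -> hit
7 -> hit
0 -> hit
5 -> hit
4 -> hit
Hits: 15.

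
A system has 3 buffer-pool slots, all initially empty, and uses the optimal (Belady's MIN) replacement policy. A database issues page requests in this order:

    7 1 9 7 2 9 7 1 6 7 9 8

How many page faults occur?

7

7 -> fault, frames {7}
1 -> fault, frames {7,1}
9 -> fault, frames {7,1,9}
7 -> hit
2 -> fault, evict 1, frames {7,9,2}
9 -> hit
7 -> hit
1 -> fault, evict 2, frames {7,9,1}
6 -> fault, evict 1, frames {7,9,6}
7 -> hit
9 -> hit
8 -> fault, evict 6, frames {7,9,8}
Page faults: 7.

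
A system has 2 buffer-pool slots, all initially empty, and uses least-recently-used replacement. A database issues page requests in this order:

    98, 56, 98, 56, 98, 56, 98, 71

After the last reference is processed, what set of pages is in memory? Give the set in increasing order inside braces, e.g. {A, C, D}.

98 → fault, frames {98}
56 → fault, frames {98,56}
98 → hit
56 → hit
98 → hit
56 → hit
98 → hit
71 → fault, evict 56, frames {98,71}

{71, 98}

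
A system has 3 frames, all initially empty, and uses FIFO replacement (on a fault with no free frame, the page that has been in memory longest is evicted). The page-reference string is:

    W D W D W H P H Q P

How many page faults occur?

5

W → miss, frames (W)
D → miss, frames (W D)
W → hit
D → hit
W → hit
H → miss, frames (W D H)
P → miss, evict W, frames (D H P)
H → hit
Q → miss, evict D, frames (H P Q)
P → hit
Page faults: 5.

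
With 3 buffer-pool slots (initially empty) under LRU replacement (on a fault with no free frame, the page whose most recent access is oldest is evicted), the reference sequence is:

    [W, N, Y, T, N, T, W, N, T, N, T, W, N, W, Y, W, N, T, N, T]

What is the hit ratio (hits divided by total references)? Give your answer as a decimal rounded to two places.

W → miss, frames [W]
N → miss, frames [W, N]
Y → miss, frames [W, N, Y]
T → miss, evict W, frames [N, Y, T]
N → hit
T → hit
W → miss, evict Y, frames [N, T, W]
N → hit
T → hit
N → hit
T → hit
W → hit
N → hit
W → hit
Y → miss, evict T, frames [N, W, Y]
W → hit
N → hit
T → miss, evict Y, frames [W, N, T]
N → hit
T → hit
Hits: 13 of 20 references → 13/20 = 0.6500.

0.65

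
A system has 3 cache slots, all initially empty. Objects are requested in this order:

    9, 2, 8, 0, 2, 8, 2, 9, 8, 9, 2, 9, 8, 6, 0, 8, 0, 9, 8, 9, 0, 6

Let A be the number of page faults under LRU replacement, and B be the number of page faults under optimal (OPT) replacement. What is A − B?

Under LRU: F F F F . . . F . . . . . F F . . F . . . F → 9 faults.
Under OPT: F F F F . . . F . . . . . F F . . . . . . F → 8 faults.
A − B = 9 − 8 = 1.

1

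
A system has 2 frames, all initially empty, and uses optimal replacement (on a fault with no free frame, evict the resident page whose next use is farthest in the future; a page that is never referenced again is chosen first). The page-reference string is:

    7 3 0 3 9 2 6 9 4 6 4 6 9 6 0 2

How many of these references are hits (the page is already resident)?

7 -> fault, frames (7)
3 -> fault, frames (7 3)
0 -> fault, evict 7, frames (3 0)
3 -> hit
9 -> fault, evict 3, frames (0 9)
2 -> fault, evict 0, frames (9 2)
6 -> fault, evict 2, frames (9 6)
9 -> hit
4 -> fault, evict 9, frames (6 4)
6 -> hit
4 -> hit
6 -> hit
9 -> fault, evict 4, frames (6 9)
6 -> hit
0 -> fault, evict 9, frames (6 0)
2 -> fault, evict 0, frames (6 2)
Hits: 6.

6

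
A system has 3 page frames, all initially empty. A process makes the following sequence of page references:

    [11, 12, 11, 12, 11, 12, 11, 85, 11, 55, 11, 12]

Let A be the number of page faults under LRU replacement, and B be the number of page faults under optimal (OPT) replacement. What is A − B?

Under LRU: F F . . . . . F . F . F → 5 faults.
Under OPT: F F . . . . . F . F . . → 4 faults.
A − B = 5 − 4 = 1.

1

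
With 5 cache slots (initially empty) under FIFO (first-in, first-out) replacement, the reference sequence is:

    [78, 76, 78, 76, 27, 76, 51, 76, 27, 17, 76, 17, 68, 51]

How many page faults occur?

6

78: fault, frames {78}
76: fault, frames {78,76}
78: hit
76: hit
27: fault, frames {78,76,27}
76: hit
51: fault, frames {78,76,27,51}
76: hit
27: hit
17: fault, frames {78,76,27,51,17}
76: hit
17: hit
68: fault, evict 78, frames {76,27,51,17,68}
51: hit
Page faults: 6.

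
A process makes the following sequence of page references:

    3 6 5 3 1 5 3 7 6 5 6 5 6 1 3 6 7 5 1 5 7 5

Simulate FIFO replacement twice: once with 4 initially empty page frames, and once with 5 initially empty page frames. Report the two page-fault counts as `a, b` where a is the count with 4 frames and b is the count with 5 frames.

10, 5

4 frames: F F F . F . . F . . . . . . F F . F F . F . → 10 faults.
5 frames: F F F . F . . F . . . . . . . . . . . . . . → 5 faults.
5 < 10: adding a frame reduced faults, as is typical.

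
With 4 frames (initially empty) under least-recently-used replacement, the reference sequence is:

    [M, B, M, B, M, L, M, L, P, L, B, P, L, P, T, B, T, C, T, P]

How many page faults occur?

6

M: miss, frames (M)
B: miss, frames (M B)
M: hit
B: hit
M: hit
L: miss, frames (B M L)
M: hit
L: hit
P: miss, frames (B M L P)
L: hit
B: hit
P: hit
L: hit
P: hit
T: miss, evict M, frames (B L P T)
B: hit
T: hit
C: miss, evict L, frames (P B T C)
T: hit
P: hit
Page faults: 6.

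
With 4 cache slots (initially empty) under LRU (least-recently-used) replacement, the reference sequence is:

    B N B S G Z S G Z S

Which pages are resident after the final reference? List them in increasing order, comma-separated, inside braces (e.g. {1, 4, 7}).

B -> miss, frames {B}
N -> miss, frames {B,N}
B -> hit
S -> miss, frames {N,B,S}
G -> miss, frames {N,B,S,G}
Z -> miss, evict N, frames {B,S,G,Z}
S -> hit
G -> hit
Z -> hit
S -> hit

{B, G, S, Z}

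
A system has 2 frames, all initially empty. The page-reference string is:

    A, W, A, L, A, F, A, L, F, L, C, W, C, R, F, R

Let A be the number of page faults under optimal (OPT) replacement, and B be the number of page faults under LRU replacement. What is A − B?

Under OPT: F F . F . F . F . . F F . F F . → 9 faults.
Under LRU: F F . F . F . F F . F F . F F . → 10 faults.
A − B = 9 − 10 = -1.

-1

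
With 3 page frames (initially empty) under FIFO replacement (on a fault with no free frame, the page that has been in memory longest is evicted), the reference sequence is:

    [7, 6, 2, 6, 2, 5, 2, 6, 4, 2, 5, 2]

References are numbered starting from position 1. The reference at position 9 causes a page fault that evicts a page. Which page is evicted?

pos 1: 7: fault, frames [7]
pos 2: 6: fault, frames [7, 6]
pos 3: 2: fault, frames [7, 6, 2]
pos 4: 6: hit
pos 5: 2: hit
pos 6: 5: fault, evict 7, frames [6, 2, 5]
pos 7: 2: hit
pos 8: 6: hit
pos 9: 4: fault, evict 6, frames [2, 5, 4]
At position 9, page 6 is evicted.

6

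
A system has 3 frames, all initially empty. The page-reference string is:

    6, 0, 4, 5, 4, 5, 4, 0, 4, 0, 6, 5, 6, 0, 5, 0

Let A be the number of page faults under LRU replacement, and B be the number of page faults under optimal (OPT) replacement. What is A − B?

1

Under LRU: F F F F . . . . . . F F . . . . → 6 faults.
Under OPT: F F F F . . . . . . F . . . . . → 5 faults.
A − B = 6 − 5 = 1.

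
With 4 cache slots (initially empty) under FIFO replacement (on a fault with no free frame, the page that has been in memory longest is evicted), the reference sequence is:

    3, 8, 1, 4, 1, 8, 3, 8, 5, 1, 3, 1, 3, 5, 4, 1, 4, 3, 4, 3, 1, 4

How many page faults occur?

3 → fault, frames {3}
8 → fault, frames {3,8}
1 → fault, frames {3,8,1}
4 → fault, frames {3,8,1,4}
1 → hit
8 → hit
3 → hit
8 → hit
5 → fault, evict 3, frames {8,1,4,5}
1 → hit
3 → fault, evict 8, frames {1,4,5,3}
1 → hit
3 → hit
5 → hit
4 → hit
1 → hit
4 → hit
3 → hit
4 → hit
3 → hit
1 → hit
4 → hit
Page faults: 6.

6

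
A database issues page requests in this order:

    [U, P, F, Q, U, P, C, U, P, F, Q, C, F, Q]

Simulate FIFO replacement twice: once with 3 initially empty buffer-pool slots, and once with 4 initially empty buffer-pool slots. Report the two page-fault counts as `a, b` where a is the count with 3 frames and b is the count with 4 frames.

9, 10

3 frames: F F F F F F F . . F F . . . → 9 faults.
4 frames: F F F F . . F F F F F F . . → 10 faults.
10 > 9: adding a frame increased faults — Belady's anomaly.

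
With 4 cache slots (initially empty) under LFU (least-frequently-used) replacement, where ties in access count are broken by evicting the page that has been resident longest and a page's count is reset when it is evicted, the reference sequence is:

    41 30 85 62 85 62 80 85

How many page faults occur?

41: miss, frames {41}
30: miss, frames {41,30}
85: miss, frames {41,30,85}
62: miss, frames {41,30,85,62}
85: hit
62: hit
80: miss, evict 41, frames {30,85,62,80}
85: hit
Page faults: 5.

5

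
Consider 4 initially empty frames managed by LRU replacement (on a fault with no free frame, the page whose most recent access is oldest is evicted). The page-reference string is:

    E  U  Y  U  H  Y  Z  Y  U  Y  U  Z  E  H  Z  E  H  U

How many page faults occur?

7

E -> miss, frames {E}
U -> miss, frames {E,U}
Y -> miss, frames {E,U,Y}
U -> hit
H -> miss, frames {E,Y,U,H}
Y -> hit
Z -> miss, evict E, frames {U,H,Y,Z}
Y -> hit
U -> hit
Y -> hit
U -> hit
Z -> hit
E -> miss, evict H, frames {Y,U,Z,E}
H -> miss, evict Y, frames {U,Z,E,H}
Z -> hit
E -> hit
H -> hit
U -> hit
Page faults: 7.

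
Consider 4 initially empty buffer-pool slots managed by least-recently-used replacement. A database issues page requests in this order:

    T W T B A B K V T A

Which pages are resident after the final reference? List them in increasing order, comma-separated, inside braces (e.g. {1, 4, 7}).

T: miss, frames (T)
W: miss, frames (T W)
T: hit
B: miss, frames (W T B)
A: miss, frames (W T B A)
B: hit
K: miss, evict W, frames (T A B K)
V: miss, evict T, frames (A B K V)
T: miss, evict A, frames (B K V T)
A: miss, evict B, frames (K V T A)

{A, K, T, V}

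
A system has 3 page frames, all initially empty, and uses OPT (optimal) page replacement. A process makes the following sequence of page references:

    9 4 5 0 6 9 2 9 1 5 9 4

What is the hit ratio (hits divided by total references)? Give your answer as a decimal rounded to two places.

9 -> fault, frames (9)
4 -> fault, frames (9 4)
5 -> fault, frames (9 4 5)
0 -> fault, evict 4, frames (9 5 0)
6 -> fault, evict 0, frames (9 5 6)
9 -> hit
2 -> fault, evict 6, frames (9 5 2)
9 -> hit
1 -> fault, evict 2, frames (9 5 1)
5 -> hit
9 -> hit
4 -> fault, evict 1, frames (9 5 4)
Hits: 4 of 12 references → 4/12 = 0.3333.

0.33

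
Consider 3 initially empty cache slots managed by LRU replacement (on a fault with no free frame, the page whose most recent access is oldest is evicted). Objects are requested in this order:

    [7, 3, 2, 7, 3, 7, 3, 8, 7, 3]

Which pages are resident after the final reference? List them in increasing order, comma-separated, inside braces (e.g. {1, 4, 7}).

7: miss, frames [7]
3: miss, frames [7, 3]
2: miss, frames [7, 3, 2]
7: hit
3: hit
7: hit
3: hit
8: miss, evict 2, frames [7, 3, 8]
7: hit
3: hit

{3, 7, 8}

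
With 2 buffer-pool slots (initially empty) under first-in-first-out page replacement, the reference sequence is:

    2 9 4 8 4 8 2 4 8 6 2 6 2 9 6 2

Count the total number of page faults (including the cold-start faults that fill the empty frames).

2 → miss, frames {2}
9 → miss, frames {2,9}
4 → miss, evict 2, frames {9,4}
8 → miss, evict 9, frames {4,8}
4 → hit
8 → hit
2 → miss, evict 4, frames {8,2}
4 → miss, evict 8, frames {2,4}
8 → miss, evict 2, frames {4,8}
6 → miss, evict 4, frames {8,6}
2 → miss, evict 8, frames {6,2}
6 → hit
2 → hit
9 → miss, evict 6, frames {2,9}
6 → miss, evict 2, frames {9,6}
2 → miss, evict 9, frames {6,2}
Page faults: 12.

12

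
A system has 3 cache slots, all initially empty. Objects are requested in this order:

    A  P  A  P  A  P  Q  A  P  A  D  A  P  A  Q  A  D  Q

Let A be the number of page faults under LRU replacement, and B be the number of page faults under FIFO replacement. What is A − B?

Under LRU: F F . . . . F . . . F . . . F . F . → 6 faults.
Under FIFO: F F . . . . F . . . F F F . F . F . → 8 faults.
A − B = 6 − 8 = -2.

-2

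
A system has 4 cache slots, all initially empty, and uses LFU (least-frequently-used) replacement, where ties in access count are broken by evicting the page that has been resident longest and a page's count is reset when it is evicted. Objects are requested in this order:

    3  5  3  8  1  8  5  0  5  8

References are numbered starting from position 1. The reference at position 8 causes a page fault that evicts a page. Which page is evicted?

pos 1: 3 → miss, frames (3)
pos 2: 5 → miss, frames (3 5)
pos 3: 3 → hit
pos 4: 8 → miss, frames (3 5 8)
pos 5: 1 → miss, frames (3 5 8 1)
pos 6: 8 → hit
pos 7: 5 → hit
pos 8: 0 → miss, evict 1, frames (3 5 8 0)
At position 8, page 1 is evicted.

1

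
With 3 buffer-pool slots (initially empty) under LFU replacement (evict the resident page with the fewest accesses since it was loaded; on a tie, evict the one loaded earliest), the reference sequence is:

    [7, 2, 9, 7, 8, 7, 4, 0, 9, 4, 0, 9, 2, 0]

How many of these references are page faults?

7: fault, frames {7}
2: fault, frames {7,2}
9: fault, frames {7,2,9}
7: hit
8: fault, evict 2, frames {7,9,8}
7: hit
4: fault, evict 9, frames {7,8,4}
0: fault, evict 8, frames {7,4,0}
9: fault, evict 4, frames {7,0,9}
4: fault, evict 0, frames {7,9,4}
0: fault, evict 9, frames {7,4,0}
9: fault, evict 4, frames {7,0,9}
2: fault, evict 0, frames {7,9,2}
0: fault, evict 9, frames {7,2,0}
Page faults: 12.

12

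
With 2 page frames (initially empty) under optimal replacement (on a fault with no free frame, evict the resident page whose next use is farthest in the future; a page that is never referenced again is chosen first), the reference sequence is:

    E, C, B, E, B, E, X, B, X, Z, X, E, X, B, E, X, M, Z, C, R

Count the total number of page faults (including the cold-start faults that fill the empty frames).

12

E -> miss, frames (E)
C -> miss, frames (E C)
B -> miss, evict C, frames (E B)
E -> hit
B -> hit
E -> hit
X -> miss, evict E, frames (B X)
B -> hit
X -> hit
Z -> miss, evict B, frames (X Z)
X -> hit
E -> miss, evict Z, frames (X E)
X -> hit
B -> miss, evict X, frames (E B)
E -> hit
X -> miss, evict B, frames (E X)
M -> miss, evict X, frames (E M)
Z -> miss, evict M, frames (E Z)
C -> miss, evict Z, frames (E C)
R -> miss, evict C, frames (E R)
Page faults: 12.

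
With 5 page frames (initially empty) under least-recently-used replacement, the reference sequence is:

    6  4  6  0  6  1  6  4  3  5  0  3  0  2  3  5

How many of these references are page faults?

6 → fault, frames (6)
4 → fault, frames (6 4)
6 → hit
0 → fault, frames (4 6 0)
6 → hit
1 → fault, frames (4 0 6 1)
6 → hit
4 → hit
3 → fault, frames (0 1 6 4 3)
5 → fault, evict 0, frames (1 6 4 3 5)
0 → fault, evict 1, frames (6 4 3 5 0)
3 → hit
0 → hit
2 → fault, evict 6, frames (4 5 3 0 2)
3 → hit
5 → hit
Page faults: 8.

8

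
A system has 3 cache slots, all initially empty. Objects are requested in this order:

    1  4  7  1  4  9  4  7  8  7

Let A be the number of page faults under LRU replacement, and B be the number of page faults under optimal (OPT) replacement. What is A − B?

1

Under LRU: F F F . . F . F F . → 6 faults.
Under OPT: F F F . . F . . F . → 5 faults.
A − B = 6 − 5 = 1.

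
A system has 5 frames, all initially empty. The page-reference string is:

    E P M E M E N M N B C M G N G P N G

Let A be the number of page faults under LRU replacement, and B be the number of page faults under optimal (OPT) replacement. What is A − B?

Under LRU: F F F . . . F . . F F . F . . F . . → 8 faults.
Under OPT: F F F . . . F . . F F . F . . . . . → 7 faults.
A − B = 8 − 7 = 1.

1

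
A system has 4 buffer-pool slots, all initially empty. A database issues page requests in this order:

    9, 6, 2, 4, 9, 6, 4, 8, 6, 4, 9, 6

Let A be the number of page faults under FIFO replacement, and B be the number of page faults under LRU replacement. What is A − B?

Under FIFO: F F F F . . . F . . F F → 7 faults.
Under LRU: F F F F . . . F . . . . → 5 faults.
A − B = 7 − 5 = 2.

2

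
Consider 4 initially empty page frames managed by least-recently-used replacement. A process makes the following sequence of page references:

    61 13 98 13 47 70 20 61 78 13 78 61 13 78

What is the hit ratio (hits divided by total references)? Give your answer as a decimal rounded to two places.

0.36

61: miss, frames [61]
13: miss, frames [61, 13]
98: miss, frames [61, 13, 98]
13: hit
47: miss, frames [61, 98, 13, 47]
70: miss, evict 61, frames [98, 13, 47, 70]
20: miss, evict 98, frames [13, 47, 70, 20]
61: miss, evict 13, frames [47, 70, 20, 61]
78: miss, evict 47, frames [70, 20, 61, 78]
13: miss, evict 70, frames [20, 61, 78, 13]
78: hit
61: hit
13: hit
78: hit
Hits: 5 of 14 references → 5/14 = 0.3571.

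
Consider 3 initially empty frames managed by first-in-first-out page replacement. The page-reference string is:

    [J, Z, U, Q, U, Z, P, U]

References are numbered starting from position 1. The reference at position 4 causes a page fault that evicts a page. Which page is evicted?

J

pos 1: J: fault, frames [J]
pos 2: Z: fault, frames [J, Z]
pos 3: U: fault, frames [J, Z, U]
pos 4: Q: fault, evict J, frames [Z, U, Q]
At position 4, page J is evicted.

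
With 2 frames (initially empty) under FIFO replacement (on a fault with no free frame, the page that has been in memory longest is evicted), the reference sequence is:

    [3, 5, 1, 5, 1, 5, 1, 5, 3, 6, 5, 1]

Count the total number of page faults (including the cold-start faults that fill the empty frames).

3: fault, frames [3]
5: fault, frames [3, 5]
1: fault, evict 3, frames [5, 1]
5: hit
1: hit
5: hit
1: hit
5: hit
3: fault, evict 5, frames [1, 3]
6: fault, evict 1, frames [3, 6]
5: fault, evict 3, frames [6, 5]
1: fault, evict 6, frames [5, 1]
Page faults: 7.

7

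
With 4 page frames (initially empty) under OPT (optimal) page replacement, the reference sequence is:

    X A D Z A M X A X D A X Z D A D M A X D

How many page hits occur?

X: miss, frames [X]
A: miss, frames [X, A]
D: miss, frames [X, A, D]
Z: miss, frames [X, A, D, Z]
A: hit
M: miss, evict Z, frames [X, A, D, M]
X: hit
A: hit
X: hit
D: hit
A: hit
X: hit
Z: miss, evict X, frames [A, D, M, Z]
D: hit
A: hit
D: hit
M: hit
A: hit
X: miss, evict Z, frames [A, D, M, X]
D: hit
Hits: 13.

13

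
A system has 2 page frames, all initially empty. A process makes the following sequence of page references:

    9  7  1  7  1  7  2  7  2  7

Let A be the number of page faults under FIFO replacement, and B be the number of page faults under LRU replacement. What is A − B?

Under FIFO: F F F . . . F F . . → 5 faults.
Under LRU: F F F . . . F . . . → 4 faults.
A − B = 5 − 4 = 1.

1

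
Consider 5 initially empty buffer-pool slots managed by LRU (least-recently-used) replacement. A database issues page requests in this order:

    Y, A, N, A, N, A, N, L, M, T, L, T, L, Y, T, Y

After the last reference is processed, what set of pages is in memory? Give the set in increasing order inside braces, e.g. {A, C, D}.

Y -> fault, frames {Y}
A -> fault, frames {Y,A}
N -> fault, frames {Y,A,N}
A -> hit
N -> hit
A -> hit
N -> hit
L -> fault, frames {Y,A,N,L}
M -> fault, frames {Y,A,N,L,M}
T -> fault, evict Y, frames {A,N,L,M,T}
L -> hit
T -> hit
L -> hit
Y -> fault, evict A, frames {N,M,T,L,Y}
T -> hit
Y -> hit

{L, M, N, T, Y}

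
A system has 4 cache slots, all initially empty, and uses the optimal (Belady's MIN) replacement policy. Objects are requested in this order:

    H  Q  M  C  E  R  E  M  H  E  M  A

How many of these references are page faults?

H -> miss, frames (H)
Q -> miss, frames (H Q)
M -> miss, frames (H Q M)
C -> miss, frames (H Q M C)
E -> miss, evict C, frames (H Q M E)
R -> miss, evict Q, frames (H M E R)
E -> hit
M -> hit
H -> hit
E -> hit
M -> hit
A -> miss, evict R, frames (H M E A)
Page faults: 7.

7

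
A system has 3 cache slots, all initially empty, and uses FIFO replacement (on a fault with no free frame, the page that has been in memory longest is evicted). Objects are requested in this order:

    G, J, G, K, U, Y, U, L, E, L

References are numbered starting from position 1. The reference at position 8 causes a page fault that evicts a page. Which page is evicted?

K

pos 1: G: fault, frames [G]
pos 2: J: fault, frames [G, J]
pos 3: G: hit
pos 4: K: fault, frames [G, J, K]
pos 5: U: fault, evict G, frames [J, K, U]
pos 6: Y: fault, evict J, frames [K, U, Y]
pos 7: U: hit
pos 8: L: fault, evict K, frames [U, Y, L]
At position 8, page K is evicted.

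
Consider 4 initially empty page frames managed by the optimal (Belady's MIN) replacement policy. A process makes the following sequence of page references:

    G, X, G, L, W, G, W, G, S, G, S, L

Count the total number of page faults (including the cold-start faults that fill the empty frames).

5

G → miss, frames [G]
X → miss, frames [G, X]
G → hit
L → miss, frames [G, X, L]
W → miss, frames [G, X, L, W]
G → hit
W → hit
G → hit
S → miss, evict W, frames [G, X, L, S]
G → hit
S → hit
L → hit
Page faults: 5.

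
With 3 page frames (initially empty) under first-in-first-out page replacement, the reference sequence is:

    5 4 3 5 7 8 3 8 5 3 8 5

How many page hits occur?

5

5 -> miss, frames (5)
4 -> miss, frames (5 4)
3 -> miss, frames (5 4 3)
5 -> hit
7 -> miss, evict 5, frames (4 3 7)
8 -> miss, evict 4, frames (3 7 8)
3 -> hit
8 -> hit
5 -> miss, evict 3, frames (7 8 5)
3 -> miss, evict 7, frames (8 5 3)
8 -> hit
5 -> hit
Hits: 5.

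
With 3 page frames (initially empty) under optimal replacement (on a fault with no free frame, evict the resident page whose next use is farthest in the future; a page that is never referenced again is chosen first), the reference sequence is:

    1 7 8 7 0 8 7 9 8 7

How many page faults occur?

1 → fault, frames [1]
7 → fault, frames [1, 7]
8 → fault, frames [1, 7, 8]
7 → hit
0 → fault, evict 1, frames [7, 8, 0]
8 → hit
7 → hit
9 → fault, evict 0, frames [7, 8, 9]
8 → hit
7 → hit
Page faults: 5.

5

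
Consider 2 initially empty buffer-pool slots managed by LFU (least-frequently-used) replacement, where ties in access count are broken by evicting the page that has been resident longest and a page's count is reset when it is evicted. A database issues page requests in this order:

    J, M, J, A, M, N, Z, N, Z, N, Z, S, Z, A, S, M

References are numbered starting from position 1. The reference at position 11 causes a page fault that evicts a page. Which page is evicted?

pos 1: J -> miss, frames [J]
pos 2: M -> miss, frames [J, M]
pos 3: J -> hit
pos 4: A -> miss, evict M, frames [J, A]
pos 5: M -> miss, evict A, frames [J, M]
pos 6: N -> miss, evict M, frames [J, N]
pos 7: Z -> miss, evict N, frames [J, Z]
pos 8: N -> miss, evict Z, frames [J, N]
pos 9: Z -> miss, evict N, frames [J, Z]
pos 10: N -> miss, evict Z, frames [J, N]
pos 11: Z -> miss, evict N, frames [J, Z]
At position 11, page N is evicted.

N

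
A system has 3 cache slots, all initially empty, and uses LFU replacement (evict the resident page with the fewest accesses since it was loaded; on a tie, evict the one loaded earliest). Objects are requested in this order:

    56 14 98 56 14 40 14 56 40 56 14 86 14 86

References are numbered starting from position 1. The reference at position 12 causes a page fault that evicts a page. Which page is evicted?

40

pos 1: 56: miss, frames [56]
pos 2: 14: miss, frames [56, 14]
pos 3: 98: miss, frames [56, 14, 98]
pos 4: 56: hit
pos 5: 14: hit
pos 6: 40: miss, evict 98, frames [56, 14, 40]
pos 7: 14: hit
pos 8: 56: hit
pos 9: 40: hit
pos 10: 56: hit
pos 11: 14: hit
pos 12: 86: miss, evict 40, frames [56, 14, 86]
At position 12, page 40 is evicted.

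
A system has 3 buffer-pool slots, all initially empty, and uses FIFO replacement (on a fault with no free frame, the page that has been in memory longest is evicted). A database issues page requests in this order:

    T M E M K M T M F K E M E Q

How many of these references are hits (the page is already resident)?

T → miss, frames {T}
M → miss, frames {T,M}
E → miss, frames {T,M,E}
M → hit
K → miss, evict T, frames {M,E,K}
M → hit
T → miss, evict M, frames {E,K,T}
M → miss, evict E, frames {K,T,M}
F → miss, evict K, frames {T,M,F}
K → miss, evict T, frames {M,F,K}
E → miss, evict M, frames {F,K,E}
M → miss, evict F, frames {K,E,M}
E → hit
Q → miss, evict K, frames {E,M,Q}
Hits: 3.

3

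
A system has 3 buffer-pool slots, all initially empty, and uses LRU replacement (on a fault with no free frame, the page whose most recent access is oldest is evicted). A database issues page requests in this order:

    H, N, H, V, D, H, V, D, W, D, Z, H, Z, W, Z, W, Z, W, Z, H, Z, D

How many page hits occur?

H: fault, frames (H)
N: fault, frames (H N)
H: hit
V: fault, frames (N H V)
D: fault, evict N, frames (H V D)
H: hit
V: hit
D: hit
W: fault, evict H, frames (V D W)
D: hit
Z: fault, evict V, frames (W D Z)
H: fault, evict W, frames (D Z H)
Z: hit
W: fault, evict D, frames (H Z W)
Z: hit
W: hit
Z: hit
W: hit
Z: hit
H: hit
Z: hit
D: fault, evict W, frames (H Z D)
Hits: 13.

13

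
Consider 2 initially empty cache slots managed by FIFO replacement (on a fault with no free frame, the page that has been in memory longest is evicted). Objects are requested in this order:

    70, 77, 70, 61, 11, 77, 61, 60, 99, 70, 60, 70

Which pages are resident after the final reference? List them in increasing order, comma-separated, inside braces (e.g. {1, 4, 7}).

{60, 70}

70: miss, frames {70}
77: miss, frames {70,77}
70: hit
61: miss, evict 70, frames {77,61}
11: miss, evict 77, frames {61,11}
77: miss, evict 61, frames {11,77}
61: miss, evict 11, frames {77,61}
60: miss, evict 77, frames {61,60}
99: miss, evict 61, frames {60,99}
70: miss, evict 60, frames {99,70}
60: miss, evict 99, frames {70,60}
70: hit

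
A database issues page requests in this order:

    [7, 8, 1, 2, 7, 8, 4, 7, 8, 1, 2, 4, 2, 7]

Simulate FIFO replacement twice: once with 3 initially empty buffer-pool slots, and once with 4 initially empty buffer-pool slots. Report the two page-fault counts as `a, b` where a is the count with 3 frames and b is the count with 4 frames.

3 frames: F F F F F F F . . F F . . F → 10 faults.
4 frames: F F F F . . F F F F F F . F → 11 faults.
11 > 10: adding a frame increased faults — Belady's anomaly.

10, 11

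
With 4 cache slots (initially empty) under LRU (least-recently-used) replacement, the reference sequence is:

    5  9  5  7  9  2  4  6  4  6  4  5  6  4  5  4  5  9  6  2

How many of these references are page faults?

9

5 -> fault, frames {5}
9 -> fault, frames {5,9}
5 -> hit
7 -> fault, frames {9,5,7}
9 -> hit
2 -> fault, frames {5,7,9,2}
4 -> fault, evict 5, frames {7,9,2,4}
6 -> fault, evict 7, frames {9,2,4,6}
4 -> hit
6 -> hit
4 -> hit
5 -> fault, evict 9, frames {2,6,4,5}
6 -> hit
4 -> hit
5 -> hit
4 -> hit
5 -> hit
9 -> fault, evict 2, frames {6,4,5,9}
6 -> hit
2 -> fault, evict 4, frames {5,9,6,2}
Page faults: 9.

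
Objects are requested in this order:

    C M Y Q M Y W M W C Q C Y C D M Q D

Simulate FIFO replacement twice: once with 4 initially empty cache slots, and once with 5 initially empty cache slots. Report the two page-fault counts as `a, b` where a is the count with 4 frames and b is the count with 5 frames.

4 frames: F F F F . . F . . F . . . . F F F . → 9 faults.
5 frames: F F F F . . F . . . . . . . F . . . → 6 faults.
6 < 9: adding a frame reduced faults, as is typical.

9, 6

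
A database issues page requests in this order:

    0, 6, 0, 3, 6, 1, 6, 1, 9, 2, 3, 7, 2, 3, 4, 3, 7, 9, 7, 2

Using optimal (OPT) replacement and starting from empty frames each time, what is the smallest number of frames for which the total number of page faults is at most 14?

f=1: 20 faults
f=2: 13 faults
f=3: 10 faults
f=4: 9 faults
f=5: 8 faults
f=6: 8 faults
f=7: 8 faults
f=8: 8 faults
Smallest f with faults ≤ 14 is 2.

2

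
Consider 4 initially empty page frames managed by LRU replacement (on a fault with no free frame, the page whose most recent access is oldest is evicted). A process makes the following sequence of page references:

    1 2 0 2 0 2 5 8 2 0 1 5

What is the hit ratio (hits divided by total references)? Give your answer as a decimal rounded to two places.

1: fault, frames [1]
2: fault, frames [1, 2]
0: fault, frames [1, 2, 0]
2: hit
0: hit
2: hit
5: fault, frames [1, 0, 2, 5]
8: fault, evict 1, frames [0, 2, 5, 8]
2: hit
0: hit
1: fault, evict 5, frames [8, 2, 0, 1]
5: fault, evict 8, frames [2, 0, 1, 5]
Hits: 5 of 12 references → 5/12 = 0.4167.

0.42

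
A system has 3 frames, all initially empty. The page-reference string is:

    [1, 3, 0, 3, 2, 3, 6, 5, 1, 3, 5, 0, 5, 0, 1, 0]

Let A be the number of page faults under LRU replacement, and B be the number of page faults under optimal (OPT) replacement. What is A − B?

Under LRU: F F F . F . F F F F . F . . F . → 10 faults.
Under OPT: F F F . F . F F . . . F . . . . → 7 faults.
A − B = 10 − 7 = 3.

3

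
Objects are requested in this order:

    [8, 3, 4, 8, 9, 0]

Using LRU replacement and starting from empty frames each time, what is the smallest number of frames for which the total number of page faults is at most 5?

3

f=1: 6 faults
f=2: 6 faults
f=3: 5 faults
f=4: 5 faults
f=5: 5 faults
Smallest f with faults ≤ 5 is 3.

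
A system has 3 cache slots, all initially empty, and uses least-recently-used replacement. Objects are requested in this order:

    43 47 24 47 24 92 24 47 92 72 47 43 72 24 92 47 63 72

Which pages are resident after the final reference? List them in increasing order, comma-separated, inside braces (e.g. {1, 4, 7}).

{47, 63, 72}

43 -> fault, frames (43)
47 -> fault, frames (43 47)
24 -> fault, frames (43 47 24)
47 -> hit
24 -> hit
92 -> fault, evict 43, frames (47 24 92)
24 -> hit
47 -> hit
92 -> hit
72 -> fault, evict 24, frames (47 92 72)
47 -> hit
43 -> fault, evict 92, frames (72 47 43)
72 -> hit
24 -> fault, evict 47, frames (43 72 24)
92 -> fault, evict 43, frames (72 24 92)
47 -> fault, evict 72, frames (24 92 47)
63 -> fault, evict 24, frames (92 47 63)
72 -> fault, evict 92, frames (47 63 72)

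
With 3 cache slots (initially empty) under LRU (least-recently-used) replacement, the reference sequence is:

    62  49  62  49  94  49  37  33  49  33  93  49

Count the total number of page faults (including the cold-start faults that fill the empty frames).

62 → fault, frames {62}
49 → fault, frames {62,49}
62 → hit
49 → hit
94 → fault, frames {62,49,94}
49 → hit
37 → fault, evict 62, frames {94,49,37}
33 → fault, evict 94, frames {49,37,33}
49 → hit
33 → hit
93 → fault, evict 37, frames {49,33,93}
49 → hit
Page faults: 6.

6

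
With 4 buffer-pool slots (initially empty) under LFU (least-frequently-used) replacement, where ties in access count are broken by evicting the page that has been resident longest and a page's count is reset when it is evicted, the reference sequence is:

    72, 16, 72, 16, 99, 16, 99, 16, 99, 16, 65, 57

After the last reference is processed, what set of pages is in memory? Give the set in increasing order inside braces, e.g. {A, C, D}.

72 → fault, frames [72]
16 → fault, frames [72, 16]
72 → hit
16 → hit
99 → fault, frames [72, 16, 99]
16 → hit
99 → hit
16 → hit
99 → hit
16 → hit
65 → fault, frames [72, 16, 99, 65]
57 → fault, evict 65, frames [72, 16, 99, 57]

{16, 57, 72, 99}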